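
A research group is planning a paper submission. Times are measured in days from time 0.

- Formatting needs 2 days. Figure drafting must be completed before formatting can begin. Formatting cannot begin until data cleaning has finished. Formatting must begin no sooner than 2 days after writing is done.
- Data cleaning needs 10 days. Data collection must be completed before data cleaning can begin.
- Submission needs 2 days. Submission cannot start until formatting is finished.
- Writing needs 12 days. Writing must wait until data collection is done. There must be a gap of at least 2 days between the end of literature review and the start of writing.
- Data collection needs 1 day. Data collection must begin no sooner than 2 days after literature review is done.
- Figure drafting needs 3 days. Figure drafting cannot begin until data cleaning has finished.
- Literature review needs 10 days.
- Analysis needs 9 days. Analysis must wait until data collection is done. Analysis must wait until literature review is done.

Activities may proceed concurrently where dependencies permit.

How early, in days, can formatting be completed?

29

Literature review can start immediately at day 0; it finishes at day 10.
Data collection waits on literature review (finishes day 10, plus 2-day gap → day 12), so it starts at day 12 and finishes at 12 + 1 = day 13.
Writing needs all of data collection (finishes day 13); literature review (finishes day 10, plus 2-day gap → day 12). That puts its earliest start at day 13; it finishes at 13 + 12 = day 25.
After data collection (finishes day 13), data cleaning can start at day 13 and finishes at day 23.
After data cleaning (finishes day 23), figure drafting can start at day 23 and finishes at day 26.
Formatting cannot start until figure drafting (finishes day 26); data cleaning (finishes day 23); writing (finishes day 25, plus 2-day gap → day 27). The controlling bound is day 27, so formatting finishes at 27 + 2 = day 29.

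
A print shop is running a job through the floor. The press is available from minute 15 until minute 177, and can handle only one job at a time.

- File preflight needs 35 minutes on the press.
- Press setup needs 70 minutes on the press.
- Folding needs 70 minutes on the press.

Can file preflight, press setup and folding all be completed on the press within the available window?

The press window is 177 − 15 = 162 minutes.
Running back to back, the jobs need 35 + 70 + 70 = 175 minutes on the press.
Since 175 > 162, they cannot all fit.

No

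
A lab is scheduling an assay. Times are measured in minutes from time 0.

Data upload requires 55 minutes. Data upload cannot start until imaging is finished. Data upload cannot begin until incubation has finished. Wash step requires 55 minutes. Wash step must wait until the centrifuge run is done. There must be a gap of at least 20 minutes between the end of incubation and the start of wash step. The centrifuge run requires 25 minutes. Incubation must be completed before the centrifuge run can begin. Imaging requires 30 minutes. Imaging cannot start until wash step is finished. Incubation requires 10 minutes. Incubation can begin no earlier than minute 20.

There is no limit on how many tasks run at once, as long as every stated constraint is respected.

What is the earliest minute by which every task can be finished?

195

After its own release at minute 20, incubation can start at minute 20 and finishes at minute 30.
After incubation (finishes minute 30), the centrifuge run can start at minute 30 and finishes at minute 55.
For wash step: the centrifuge run (finishes minute 55); incubation (finishes minute 30, plus 20-minute gap → minute 50). Taking the maximum gives a start of minute 55, and it finishes at 55 + 55 = minute 110.
Imaging cannot begin until wash step (finishes minute 110). It runs from minute 110 to 110 + 30 = minute 140.
Data upload needs all of imaging (finishes minute 140); incubation (finishes minute 30). That puts its earliest start at minute 140; it finishes at 140 + 55 = minute 195.
All tasks are finished once the last one completes. Finish times: Incubation at 30, The centrifuge run at 55, Wash step at 110, Imaging at 140, Data upload at 195. The latest is minute 195.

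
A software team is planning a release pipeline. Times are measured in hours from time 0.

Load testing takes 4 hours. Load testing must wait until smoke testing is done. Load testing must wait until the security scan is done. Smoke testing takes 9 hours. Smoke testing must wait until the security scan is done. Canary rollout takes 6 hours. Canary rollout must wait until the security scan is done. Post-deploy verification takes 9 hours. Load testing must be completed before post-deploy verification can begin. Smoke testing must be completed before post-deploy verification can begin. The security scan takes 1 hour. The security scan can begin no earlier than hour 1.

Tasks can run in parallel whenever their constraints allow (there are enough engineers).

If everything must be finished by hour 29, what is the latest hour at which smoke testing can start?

7

Post-deploy verification has no dependents, so it just needs to finish by hour 29. Starting by 29 − 9 = hour 20 achieves that.
Since post-deploy verification (must start by hour 20) depends on it, load testing must finish by hour 20. Backing off its 4-hour duration gives a latest start of hour 16.
Smoke testing feeds load testing (must start by hour 16); post-deploy verification (must start by hour 20). Taking the minimum, smoke testing must finish by hour 16 and start by 16 − 9 = hour 7.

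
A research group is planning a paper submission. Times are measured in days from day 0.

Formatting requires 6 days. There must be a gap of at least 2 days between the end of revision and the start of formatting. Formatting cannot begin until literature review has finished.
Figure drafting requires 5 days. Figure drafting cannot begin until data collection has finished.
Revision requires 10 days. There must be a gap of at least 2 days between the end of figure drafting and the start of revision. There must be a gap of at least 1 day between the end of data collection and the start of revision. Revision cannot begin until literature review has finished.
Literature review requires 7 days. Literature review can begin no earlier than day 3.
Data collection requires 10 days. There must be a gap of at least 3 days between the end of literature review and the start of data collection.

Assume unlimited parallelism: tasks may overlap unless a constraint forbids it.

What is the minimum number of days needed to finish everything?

Literature review waits on its own release at day 3, so it starts at day 3 and finishes at 3 + 7 = day 10.
After literature review (finishes day 10, plus 3-day gap → day 13), data collection can start at day 13 and finishes at day 23.
Figure drafting waits on data collection (finishes day 23), so it starts at day 23 and finishes at 23 + 5 = day 28.
Revision needs all of figure drafting (finishes day 28, plus 2-day gap → day 30); data collection (finishes day 23, plus 1-day gap → day 24); literature review (finishes day 10). That puts its earliest start at day 30; it finishes at 30 + 10 = day 40.
For formatting: revision (finishes day 40, plus 2-day gap → day 42); literature review (finishes day 10). Taking the maximum gives a start of day 42, and it finishes at 42 + 6 = day 48.
All tasks are finished once the last one completes. Finish times: Literature review at 10, Data collection at 23, Figure drafting at 28, Revision at 40, Formatting at 48. The latest is day 48.

48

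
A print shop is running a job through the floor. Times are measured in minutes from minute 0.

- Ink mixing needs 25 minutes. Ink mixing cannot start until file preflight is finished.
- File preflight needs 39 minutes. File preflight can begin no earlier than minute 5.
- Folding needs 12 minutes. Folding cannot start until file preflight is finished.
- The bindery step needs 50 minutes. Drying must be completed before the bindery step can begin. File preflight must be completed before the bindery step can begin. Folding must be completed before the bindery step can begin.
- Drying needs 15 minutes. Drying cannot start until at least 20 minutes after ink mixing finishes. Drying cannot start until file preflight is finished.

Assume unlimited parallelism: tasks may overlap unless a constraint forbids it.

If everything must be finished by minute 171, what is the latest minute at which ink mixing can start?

61

To finish by minute 171, the bindery step (duration 50) must start no later than minute 121.
Drying must finish before the bindery step (must start by minute 121). With a 15-minute duration, drying must start by 121 − 15 = minute 106.
Ink mixing feeds into drying (must start by minute 106, minus 20-minute gap → minute 86); so ink mixing must finish by minute 86 and therefore start by minute 61.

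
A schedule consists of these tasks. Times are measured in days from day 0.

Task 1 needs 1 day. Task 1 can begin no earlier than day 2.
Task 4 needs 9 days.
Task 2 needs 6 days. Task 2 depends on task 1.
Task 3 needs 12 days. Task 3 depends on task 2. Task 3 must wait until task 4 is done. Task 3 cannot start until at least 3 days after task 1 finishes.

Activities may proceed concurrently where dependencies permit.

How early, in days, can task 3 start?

9

Task 4 has no prerequisites, so it starts at day 0 and finishes at day 9.
Task 1 cannot begin until its own release at day 2. It runs from day 2 to 2 + 1 = day 3.
After task 1 (finishes day 3), task 2 can start at day 3 and finishes at day 9.
Task 3 waits on task 2 (finishes day 9); task 4 (finishes day 9); task 1 (finishes day 3, plus 3-day gap → day 6). The latest of these is day 9, which is the earliest task 3 can start.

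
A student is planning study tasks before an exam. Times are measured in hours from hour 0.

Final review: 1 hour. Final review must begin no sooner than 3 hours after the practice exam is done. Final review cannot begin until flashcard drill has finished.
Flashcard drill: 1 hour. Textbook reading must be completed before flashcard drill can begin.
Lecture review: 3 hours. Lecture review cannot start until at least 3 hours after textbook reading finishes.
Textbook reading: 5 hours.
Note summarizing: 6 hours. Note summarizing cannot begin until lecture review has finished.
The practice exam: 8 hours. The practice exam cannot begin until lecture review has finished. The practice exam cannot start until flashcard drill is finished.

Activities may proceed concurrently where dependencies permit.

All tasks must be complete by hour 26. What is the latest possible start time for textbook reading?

Nothing follows final review; the deadline of hour 26 is its only limit. It must start by 26 − 1 = hour 25.
Since final review (must start by hour 25, minus 3-hour gap → hour 22) depends on it, the practice exam must finish by hour 22. Backing off its 8-hour duration gives a latest start of hour 14.
To finish by hour 26, note summarizing (duration 6) must start no later than hour 20.
For lecture review: the practice exam (must start by hour 14); note summarizing (must start by hour 20). The most restrictive is hour 14; with a 3-hour duration, lecture review must start by hour 11.
Flashcard drill must finish in time for the practice exam (must start by hour 14); final review (must start by hour 25). The tightest is hour 14, so flashcard drill must start by 14 − 1 = hour 13.
Textbook reading must finish in time for lecture review (must start by hour 11, minus 3-hour gap → hour 8); flashcard drill (must start by hour 13). The tightest is hour 8, so textbook reading must start by 8 − 5 = hour 3.

3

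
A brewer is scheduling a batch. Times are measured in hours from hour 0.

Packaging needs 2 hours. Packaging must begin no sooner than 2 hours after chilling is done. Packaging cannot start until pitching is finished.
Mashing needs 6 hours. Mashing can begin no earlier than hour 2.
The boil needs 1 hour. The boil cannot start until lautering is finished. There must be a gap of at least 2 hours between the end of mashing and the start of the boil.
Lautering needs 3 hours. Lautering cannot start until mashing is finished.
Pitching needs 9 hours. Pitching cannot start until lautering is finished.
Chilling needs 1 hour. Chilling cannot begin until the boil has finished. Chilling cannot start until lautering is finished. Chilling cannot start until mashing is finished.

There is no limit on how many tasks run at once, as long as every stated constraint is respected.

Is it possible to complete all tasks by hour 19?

No

Mashing waits on its own release at hour 2, so it starts at hour 2 and finishes at 2 + 6 = hour 8.
Lautering cannot begin until mashing (finishes hour 8). It runs from hour 8 to 8 + 3 = hour 11.
After lautering (finishes hour 11), pitching can start at hour 11 and finishes at hour 20.
For the boil: lautering (finishes hour 11); mashing (finishes hour 8, plus 2-hour gap → hour 10). Taking the maximum gives a start of hour 11, and it finishes at 11 + 1 = hour 12.
For chilling: the boil (finishes hour 12); lautering (finishes hour 11); mashing (finishes hour 8). Taking the maximum gives a start of hour 12, and it finishes at 12 + 1 = hour 13.
Packaging cannot start until chilling (finishes hour 13, plus 2-hour gap → hour 15); pitching (finishes hour 20). The controlling bound is hour 20, so packaging finishes at 20 + 2 = hour 22.
The earliest everything can be done is hour 22, which is after the deadline of 19, so it is not possible.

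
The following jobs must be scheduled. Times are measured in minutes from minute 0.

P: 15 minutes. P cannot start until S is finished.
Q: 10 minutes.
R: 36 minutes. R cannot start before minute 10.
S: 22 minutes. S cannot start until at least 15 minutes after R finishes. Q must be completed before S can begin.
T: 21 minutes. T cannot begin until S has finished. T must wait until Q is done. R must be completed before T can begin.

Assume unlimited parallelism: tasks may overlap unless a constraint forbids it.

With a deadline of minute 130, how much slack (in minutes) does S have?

26

R waits on its own release at minute 10, so it starts at minute 10 and finishes at 10 + 36 = minute 46.
Nothing blocks Q, so it runs from minute 0 to minute 10.
For S: R (finishes minute 46, plus 15-minute gap → minute 61); Q (finishes minute 10). Taking the maximum gives a start of minute 61, and it finishes at 61 + 22 = minute 83.

Working backward from the deadline:
Nothing follows P; the deadline of minute 130 is its only limit. It must start by 130 − 15 = minute 115.
To finish by minute 130, T (duration 21) must start no later than minute 109.
S must finish in time for P (must start by minute 115); T (must start by minute 109). The tightest is minute 109, so S must start by 109 − 22 = minute 87.
So S can start as early as minute 61 and as late as minute 87, giving 87 − 61 = 26 minutes of slack.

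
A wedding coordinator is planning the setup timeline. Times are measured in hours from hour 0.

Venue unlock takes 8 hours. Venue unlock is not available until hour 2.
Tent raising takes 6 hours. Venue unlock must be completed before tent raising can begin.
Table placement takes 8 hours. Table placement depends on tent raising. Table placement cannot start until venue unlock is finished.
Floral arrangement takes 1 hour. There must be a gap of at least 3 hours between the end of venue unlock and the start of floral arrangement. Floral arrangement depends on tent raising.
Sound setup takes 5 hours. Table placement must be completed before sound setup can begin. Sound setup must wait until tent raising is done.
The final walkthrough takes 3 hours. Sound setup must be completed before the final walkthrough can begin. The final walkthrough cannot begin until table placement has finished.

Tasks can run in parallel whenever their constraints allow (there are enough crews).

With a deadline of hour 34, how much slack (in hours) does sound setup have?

2

Venue unlock cannot begin until its own release at hour 2. It runs from hour 2 to 2 + 8 = hour 10.
After venue unlock (finishes hour 10), tent raising can start at hour 10 and finishes at hour 16.
Table placement has to wait for tent raising (finishes hour 16); venue unlock (finishes hour 10). The latest of these is hour 16, so table placement runs hour 16 to 16 + 8 = hour 24.
Sound setup has to wait for table placement (finishes hour 24); tent raising (finishes hour 16). The latest of these is hour 24, so sound setup runs hour 24 to 24 + 5 = hour 29.

Working backward from the deadline:
The final walkthrough must finish by hour 34; it takes 3 hours, so it must start by 34 − 3 = hour 31.
Sound setup must finish before the final walkthrough (must start by hour 31). With a 5-hour duration, sound setup must start by 31 − 5 = hour 26.
So sound setup can start as early as hour 24 and as late as hour 26, giving 26 − 24 = 2 hours of slack.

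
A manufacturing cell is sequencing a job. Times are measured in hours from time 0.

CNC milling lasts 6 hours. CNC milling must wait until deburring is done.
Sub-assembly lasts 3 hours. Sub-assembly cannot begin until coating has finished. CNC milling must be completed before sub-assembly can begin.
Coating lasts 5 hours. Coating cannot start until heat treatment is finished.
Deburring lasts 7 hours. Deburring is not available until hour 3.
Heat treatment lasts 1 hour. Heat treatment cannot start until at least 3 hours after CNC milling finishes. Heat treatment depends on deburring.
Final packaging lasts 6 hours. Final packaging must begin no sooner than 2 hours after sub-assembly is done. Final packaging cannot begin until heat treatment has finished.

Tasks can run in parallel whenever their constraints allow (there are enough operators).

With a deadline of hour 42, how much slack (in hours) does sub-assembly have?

After its own release at hour 3, deburring can start at hour 3 and finishes at hour 10.
CNC milling waits on deburring (finishes hour 10), so it starts at hour 10 and finishes at 10 + 6 = hour 16.
For heat treatment: CNC milling (finishes hour 16, plus 3-hour gap → hour 19); deburring (finishes hour 10). Taking the maximum gives a start of hour 19, and it finishes at 19 + 1 = hour 20.
Coating waits on heat treatment (finishes hour 20), so it starts at hour 20 and finishes at 20 + 5 = hour 25.
Sub-assembly cannot start until coating (finishes hour 25); CNC milling (finishes hour 16). The controlling bound is hour 25, so sub-assembly finishes at 25 + 3 = hour 28.

Working backward from the deadline:
To finish by hour 42, final packaging (duration 6) must start no later than hour 36.
Sub-assembly has to be done before final packaging (must start by hour 36, minus 2-hour gap → hour 34). That means finishing by hour 34, i.e. starting by 34 − 3 = hour 31.
So sub-assembly can start as early as hour 25 and as late as hour 31, giving 31 − 25 = 6 hours of slack.

6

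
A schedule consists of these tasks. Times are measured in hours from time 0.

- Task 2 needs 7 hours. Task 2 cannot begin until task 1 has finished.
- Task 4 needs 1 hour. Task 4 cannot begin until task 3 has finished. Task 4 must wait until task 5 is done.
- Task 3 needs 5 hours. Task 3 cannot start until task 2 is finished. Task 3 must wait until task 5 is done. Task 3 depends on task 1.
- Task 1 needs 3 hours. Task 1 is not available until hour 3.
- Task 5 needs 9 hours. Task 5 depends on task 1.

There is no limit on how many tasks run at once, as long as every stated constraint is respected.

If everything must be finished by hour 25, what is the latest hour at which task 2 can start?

12

To finish by hour 25, task 4 (duration 1) must start no later than hour 24.
Task 3 must finish before task 4 (must start by hour 24). With a 5-hour duration, task 3 must start by 24 − 5 = hour 19.
Since task 3 (must start by hour 19) depends on it, task 2 must finish by hour 19. Backing off its 7-hour duration gives a latest start of hour 12.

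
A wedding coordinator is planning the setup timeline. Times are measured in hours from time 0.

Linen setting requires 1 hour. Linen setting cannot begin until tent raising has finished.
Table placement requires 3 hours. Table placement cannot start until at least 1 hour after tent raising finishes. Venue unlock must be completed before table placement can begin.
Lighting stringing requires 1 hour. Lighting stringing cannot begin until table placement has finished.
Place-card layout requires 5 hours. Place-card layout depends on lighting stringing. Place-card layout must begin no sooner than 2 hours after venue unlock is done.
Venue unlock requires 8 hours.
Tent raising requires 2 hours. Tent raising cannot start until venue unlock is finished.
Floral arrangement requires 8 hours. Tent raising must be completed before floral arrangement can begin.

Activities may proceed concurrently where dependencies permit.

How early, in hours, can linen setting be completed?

11

Venue unlock can start immediately at hour 0; it finishes at hour 8.
Tent raising waits on venue unlock (finishes hour 8), so it starts at hour 8 and finishes at 8 + 2 = hour 10.
Linen setting cannot begin until tent raising (finishes hour 10). It runs from hour 10 to 10 + 1 = hour 11.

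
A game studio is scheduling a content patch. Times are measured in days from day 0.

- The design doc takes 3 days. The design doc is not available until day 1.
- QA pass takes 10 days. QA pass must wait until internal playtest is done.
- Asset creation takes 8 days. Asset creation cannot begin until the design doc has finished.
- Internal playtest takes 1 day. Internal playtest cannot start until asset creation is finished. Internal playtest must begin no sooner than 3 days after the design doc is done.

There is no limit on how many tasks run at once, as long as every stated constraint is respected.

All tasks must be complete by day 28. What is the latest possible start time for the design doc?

Nothing follows QA pass; the deadline of day 28 is its only limit. It must start by 28 − 10 = day 18.
Since QA pass (must start by day 18) depends on it, internal playtest must finish by day 18. Backing off its 1-day duration gives a latest start of day 17.
Asset creation has to be done before internal playtest (must start by day 17). That means finishing by day 17, i.e. starting by 17 − 8 = day 9.
The design doc has several dependents: asset creation (must start by day 9); internal playtest (must start by day 17, minus 3-day gap → day 14). The earliest of those limits is day 9, so the design doc must start by 9 − 3 = day 6.

6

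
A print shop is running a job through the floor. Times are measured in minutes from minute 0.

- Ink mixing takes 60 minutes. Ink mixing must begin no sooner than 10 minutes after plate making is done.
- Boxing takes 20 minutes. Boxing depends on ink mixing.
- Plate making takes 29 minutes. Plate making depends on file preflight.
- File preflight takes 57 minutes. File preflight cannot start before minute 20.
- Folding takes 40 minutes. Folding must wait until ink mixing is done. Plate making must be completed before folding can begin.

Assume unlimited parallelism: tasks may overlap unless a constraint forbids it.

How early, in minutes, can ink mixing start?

116

After its own release at minute 20, file preflight can start at minute 20 and finishes at minute 77.
Plate making cannot begin until file preflight (finishes minute 77). It runs from minute 77 to 77 + 29 = minute 106.
Ink mixing waits on plate making (finishes minute 106, plus 10-minute gap → minute 116), so the earliest it can start is minute 116.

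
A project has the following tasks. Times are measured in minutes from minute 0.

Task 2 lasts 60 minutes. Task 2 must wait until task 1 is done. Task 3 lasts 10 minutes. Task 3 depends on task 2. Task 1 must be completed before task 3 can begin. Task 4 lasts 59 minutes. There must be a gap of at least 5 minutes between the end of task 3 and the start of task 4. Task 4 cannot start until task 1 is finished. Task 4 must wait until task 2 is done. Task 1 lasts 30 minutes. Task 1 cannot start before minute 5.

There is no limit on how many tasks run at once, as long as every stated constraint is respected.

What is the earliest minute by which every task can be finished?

Task 1 waits on its own release at minute 5, so it starts at minute 5 and finishes at 5 + 30 = minute 35.
Task 2 waits on task 1 (finishes minute 35), so it starts at minute 35 and finishes at 35 + 60 = minute 95.
Task 3 needs all of task 2 (finishes minute 95); task 1 (finishes minute 35). That puts its earliest start at minute 95; it finishes at 95 + 10 = minute 105.
Task 4 cannot start until task 3 (finishes minute 105, plus 5-minute gap → minute 110); task 1 (finishes minute 35); task 2 (finishes minute 95). The controlling bound is minute 110, so task 4 finishes at 110 + 59 = minute 169.
All tasks are finished once the last one completes. Finish times: Task 1 at 35, Task 2 at 95, Task 3 at 105, Task 4 at 169. The latest is minute 169.

169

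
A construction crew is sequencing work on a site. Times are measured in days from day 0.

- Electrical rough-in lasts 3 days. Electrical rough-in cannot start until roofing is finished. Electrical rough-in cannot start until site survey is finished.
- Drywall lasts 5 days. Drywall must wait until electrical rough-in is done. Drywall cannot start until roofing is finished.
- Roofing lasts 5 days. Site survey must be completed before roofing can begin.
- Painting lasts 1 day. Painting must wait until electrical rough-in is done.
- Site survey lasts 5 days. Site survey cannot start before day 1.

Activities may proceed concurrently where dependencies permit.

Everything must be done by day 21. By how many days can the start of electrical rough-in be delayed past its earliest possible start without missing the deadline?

2

Site survey cannot begin until its own release at day 1. It runs from day 1 to 1 + 5 = day 6.
Roofing waits on site survey (finishes day 6), so it starts at day 6 and finishes at 6 + 5 = day 11.
Electrical rough-in has to wait for roofing (finishes day 11); site survey (finishes day 6). The latest of these is day 11, so electrical rough-in runs day 11 to 11 + 3 = day 14.

Working backward from the deadline:
To finish by day 21, drywall (duration 5) must start no later than day 16.
Painting must finish by day 21; it takes 1 day, so it must start by 21 − 1 = day 20.
Electrical rough-in must finish in time for drywall (must start by day 16); painting (must start by day 20). The tightest is day 16, so electrical rough-in must start by 16 − 3 = day 13.
So electrical rough-in can start as early as day 11 and as late as day 13, giving 13 − 11 = 2 days of slack.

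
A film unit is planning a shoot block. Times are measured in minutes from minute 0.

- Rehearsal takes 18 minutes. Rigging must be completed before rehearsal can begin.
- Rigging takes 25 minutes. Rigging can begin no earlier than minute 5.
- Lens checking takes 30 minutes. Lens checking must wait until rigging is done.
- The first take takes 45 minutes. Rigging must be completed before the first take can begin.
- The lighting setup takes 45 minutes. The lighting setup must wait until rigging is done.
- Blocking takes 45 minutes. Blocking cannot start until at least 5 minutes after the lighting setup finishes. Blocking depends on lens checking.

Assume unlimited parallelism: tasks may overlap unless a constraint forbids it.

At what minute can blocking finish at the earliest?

Rigging waits on its own release at minute 5, so it starts at minute 5 and finishes at 5 + 25 = minute 30.
Lens checking waits on rigging (finishes minute 30), so it starts at minute 30 and finishes at 30 + 30 = minute 60.
The lighting setup cannot begin until rigging (finishes minute 30). It runs from minute 30 to 30 + 45 = minute 75.
Blocking needs all of the lighting setup (finishes minute 75, plus 5-minute gap → minute 80); lens checking (finishes minute 60). That puts its earliest start at minute 80; it finishes at 80 + 45 = minute 125.

125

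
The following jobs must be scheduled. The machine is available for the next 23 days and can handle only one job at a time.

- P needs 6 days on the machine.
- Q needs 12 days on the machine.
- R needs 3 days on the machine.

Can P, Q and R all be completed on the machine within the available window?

Running back to back, the jobs need 6 + 12 + 3 = 21 days on the machine.
Since 21 ≤ 23, they fit within the window.

Yes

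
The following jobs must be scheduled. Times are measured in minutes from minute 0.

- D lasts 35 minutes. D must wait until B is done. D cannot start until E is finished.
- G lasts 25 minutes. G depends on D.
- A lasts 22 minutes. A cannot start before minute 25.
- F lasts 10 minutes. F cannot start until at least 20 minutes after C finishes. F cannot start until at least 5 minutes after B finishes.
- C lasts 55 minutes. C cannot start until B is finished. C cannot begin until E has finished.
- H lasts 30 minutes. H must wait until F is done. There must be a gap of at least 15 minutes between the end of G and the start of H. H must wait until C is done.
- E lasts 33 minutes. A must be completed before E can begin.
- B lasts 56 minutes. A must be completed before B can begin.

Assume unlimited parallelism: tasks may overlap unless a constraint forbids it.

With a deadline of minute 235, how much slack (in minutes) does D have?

A cannot begin until its own release at minute 25. It runs from minute 25 to 25 + 22 = minute 47.
E waits on A (finishes minute 47), so it starts at minute 47 and finishes at 47 + 33 = minute 80.
B cannot begin until A (finishes minute 47). It runs from minute 47 to 47 + 56 = minute 103.
For D: B (finishes minute 103); E (finishes minute 80). Taking the maximum gives a start of minute 103, and it finishes at 103 + 35 = minute 138.

Working backward from the deadline:
H must finish by minute 235; it takes 30 minutes, so it must start by 235 − 30 = minute 205.
G feeds into H (must start by minute 205, minus 15-minute gap → minute 190); so G must finish by minute 190 and therefore start by minute 165.
Since G (must start by minute 165) depends on it, D must finish by minute 165. Backing off its 35-minute duration gives a latest start of minute 130.
So D can start as early as minute 103 and as late as minute 130, giving 130 − 103 = 27 minutes of slack.

27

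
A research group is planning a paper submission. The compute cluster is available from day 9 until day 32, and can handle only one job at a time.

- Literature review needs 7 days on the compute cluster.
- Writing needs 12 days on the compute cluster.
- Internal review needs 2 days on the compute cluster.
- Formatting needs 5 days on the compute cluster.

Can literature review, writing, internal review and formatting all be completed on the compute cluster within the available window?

The compute cluster window is 32 − 9 = 23 days.
Running back to back, the jobs need 7 + 12 + 2 + 5 = 26 days on the compute cluster.
Since 26 > 23, they cannot all fit.

No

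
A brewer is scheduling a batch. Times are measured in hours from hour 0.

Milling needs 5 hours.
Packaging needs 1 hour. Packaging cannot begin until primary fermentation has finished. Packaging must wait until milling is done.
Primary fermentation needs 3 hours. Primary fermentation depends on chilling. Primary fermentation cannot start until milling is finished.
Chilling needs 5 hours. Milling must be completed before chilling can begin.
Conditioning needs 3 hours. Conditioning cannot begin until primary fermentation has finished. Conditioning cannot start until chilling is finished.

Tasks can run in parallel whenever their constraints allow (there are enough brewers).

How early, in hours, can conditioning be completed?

16

Nothing blocks milling, so it runs from hour 0 to hour 5.
After milling (finishes hour 5), chilling can start at hour 5 and finishes at hour 10.
For primary fermentation: chilling (finishes hour 10); milling (finishes hour 5). Taking the maximum gives a start of hour 10, and it finishes at 10 + 3 = hour 13.
For conditioning: primary fermentation (finishes hour 13); chilling (finishes hour 10). Taking the maximum gives a start of hour 13, and it finishes at 13 + 3 = hour 16.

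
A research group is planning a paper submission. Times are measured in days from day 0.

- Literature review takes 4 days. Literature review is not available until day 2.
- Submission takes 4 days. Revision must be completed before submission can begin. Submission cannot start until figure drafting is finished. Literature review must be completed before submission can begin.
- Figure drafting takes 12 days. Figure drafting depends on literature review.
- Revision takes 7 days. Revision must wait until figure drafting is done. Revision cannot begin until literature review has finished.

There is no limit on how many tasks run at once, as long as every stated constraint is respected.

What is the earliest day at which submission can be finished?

29

Literature review cannot begin until its own release at day 2. It runs from day 2 to 2 + 4 = day 6.
After literature review (finishes day 6), figure drafting can start at day 6 and finishes at day 18.
Revision needs all of figure drafting (finishes day 18); literature review (finishes day 6). That puts its earliest start at day 18; it finishes at 18 + 7 = day 25.
Submission has to wait for revision (finishes day 25); figure drafting (finishes day 18); literature review (finishes day 6). The latest of these is day 25, so submission runs day 25 to 25 + 4 = day 29.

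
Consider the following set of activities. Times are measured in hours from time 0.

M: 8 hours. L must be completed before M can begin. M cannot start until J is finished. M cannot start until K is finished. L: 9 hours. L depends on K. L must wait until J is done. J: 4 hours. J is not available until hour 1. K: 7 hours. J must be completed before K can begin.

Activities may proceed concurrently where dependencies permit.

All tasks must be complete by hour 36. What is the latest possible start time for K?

M has no dependents, so it just needs to finish by hour 36. Starting by 36 − 8 = hour 28 achieves that.
Since M (must start by hour 28) depends on it, L must finish by hour 28. Backing off its 9-hour duration gives a latest start of hour 19.
K must finish in time for L (must start by hour 19); M (must start by hour 28). The tightest is hour 19, so K must start by 19 − 7 = hour 12.

12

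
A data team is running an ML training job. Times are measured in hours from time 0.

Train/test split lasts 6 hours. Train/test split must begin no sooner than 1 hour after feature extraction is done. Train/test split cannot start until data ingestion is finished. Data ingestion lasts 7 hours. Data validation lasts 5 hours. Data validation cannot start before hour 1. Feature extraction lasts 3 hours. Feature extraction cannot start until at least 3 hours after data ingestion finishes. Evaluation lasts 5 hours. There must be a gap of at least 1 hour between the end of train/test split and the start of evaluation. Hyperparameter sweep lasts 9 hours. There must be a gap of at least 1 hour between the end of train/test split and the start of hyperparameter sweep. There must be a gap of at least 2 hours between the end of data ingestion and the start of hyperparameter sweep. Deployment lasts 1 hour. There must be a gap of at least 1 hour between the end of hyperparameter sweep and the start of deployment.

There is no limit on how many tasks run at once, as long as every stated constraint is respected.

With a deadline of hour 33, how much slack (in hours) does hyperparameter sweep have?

Nothing blocks data ingestion, so it runs from hour 0 to hour 7.
Feature extraction cannot begin until data ingestion (finishes hour 7, plus 3-hour gap → hour 10). It runs from hour 10 to 10 + 3 = hour 13.
Train/test split has to wait for feature extraction (finishes hour 13, plus 1-hour gap → hour 14); data ingestion (finishes hour 7). The latest of these is hour 14, so train/test split runs hour 14 to 14 + 6 = hour 20.
Hyperparameter sweep needs all of train/test split (finishes hour 20, plus 1-hour gap → hour 21); data ingestion (finishes hour 7, plus 2-hour gap → hour 9). That puts its earliest start at hour 21; it finishes at 21 + 9 = hour 30.

Working backward from the deadline:
To finish by hour 33, deployment (duration 1) must start no later than hour 32.
Since deployment (must start by hour 32, minus 1-hour gap → hour 31) depends on it, hyperparameter sweep must finish by hour 31. Backing off its 9-hour duration gives a latest start of hour 22.
So hyperparameter sweep can start as early as hour 21 and as late as hour 22, giving 22 − 21 = 1 hour of slack.

1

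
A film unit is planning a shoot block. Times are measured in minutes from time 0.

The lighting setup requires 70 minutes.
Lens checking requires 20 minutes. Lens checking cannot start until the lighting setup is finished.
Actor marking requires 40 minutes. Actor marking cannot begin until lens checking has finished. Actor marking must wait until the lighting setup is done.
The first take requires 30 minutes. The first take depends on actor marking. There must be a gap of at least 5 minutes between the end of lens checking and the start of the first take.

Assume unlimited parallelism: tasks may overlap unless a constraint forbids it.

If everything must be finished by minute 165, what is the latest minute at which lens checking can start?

The first take has no dependents, so it just needs to finish by minute 165. Starting by 165 − 30 = minute 135 achieves that.
Actor marking must finish before the first take (must start by minute 135). With a 40-minute duration, actor marking must start by 135 − 40 = minute 95.
Lens checking feeds actor marking (must start by minute 95); the first take (must start by minute 135, minus 5-minute gap → minute 130). Taking the minimum, lens checking must finish by minute 95 and start by 95 − 20 = minute 75.

75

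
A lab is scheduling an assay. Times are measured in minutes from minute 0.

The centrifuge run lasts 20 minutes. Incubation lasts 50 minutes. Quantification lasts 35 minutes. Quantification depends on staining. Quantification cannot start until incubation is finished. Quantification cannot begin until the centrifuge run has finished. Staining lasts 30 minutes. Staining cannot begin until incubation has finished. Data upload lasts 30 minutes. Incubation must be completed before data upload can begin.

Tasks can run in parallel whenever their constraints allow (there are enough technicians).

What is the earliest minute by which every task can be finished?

115

Nothing blocks the centrifuge run, so it runs from minute 0 to minute 20.
Incubation has no prerequisites, so it starts at minute 0 and finishes at minute 50.
Data upload waits on incubation (finishes minute 50), so it starts at minute 50 and finishes at 50 + 30 = minute 80.
After incubation (finishes minute 50), staining can start at minute 50 and finishes at minute 80.
Quantification needs all of staining (finishes minute 80); incubation (finishes minute 50); the centrifuge run (finishes minute 20). That puts its earliest start at minute 80; it finishes at 80 + 35 = minute 115.
All tasks are finished once the last one completes. Finish times: Incubation at 50, The centrifuge run at 20, Staining at 80, Quantification at 115, Data upload at 80. The latest is minute 115.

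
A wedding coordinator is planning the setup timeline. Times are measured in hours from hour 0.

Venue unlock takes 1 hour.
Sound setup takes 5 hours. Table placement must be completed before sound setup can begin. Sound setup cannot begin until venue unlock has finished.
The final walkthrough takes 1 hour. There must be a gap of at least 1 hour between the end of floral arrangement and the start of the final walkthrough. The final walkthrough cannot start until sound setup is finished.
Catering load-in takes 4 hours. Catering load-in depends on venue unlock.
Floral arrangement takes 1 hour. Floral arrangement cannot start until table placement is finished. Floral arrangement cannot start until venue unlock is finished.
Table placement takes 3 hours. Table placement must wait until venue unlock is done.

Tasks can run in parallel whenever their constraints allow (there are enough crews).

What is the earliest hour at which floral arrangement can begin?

Venue unlock has no prerequisites, so it starts at hour 0 and finishes at hour 1.
Table placement cannot begin until venue unlock (finishes hour 1). It runs from hour 1 to 1 + 3 = hour 4.
Floral arrangement waits on table placement (finishes hour 4); venue unlock (finishes hour 1). The latest of these is hour 4, which is the earliest floral arrangement can start.

4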